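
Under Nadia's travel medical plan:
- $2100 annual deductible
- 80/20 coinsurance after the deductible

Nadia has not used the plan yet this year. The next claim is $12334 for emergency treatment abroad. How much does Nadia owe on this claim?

The full $2100 deductible is still open; $2100 of this bill applies to it.
That leaves $12334 − $2100 = $10234 for coinsurance.
Traveler's 20% share of $10234 is $2046.80.
Traveler responsibility: $2100 + $2046.80 = $4146.80.

$4146.80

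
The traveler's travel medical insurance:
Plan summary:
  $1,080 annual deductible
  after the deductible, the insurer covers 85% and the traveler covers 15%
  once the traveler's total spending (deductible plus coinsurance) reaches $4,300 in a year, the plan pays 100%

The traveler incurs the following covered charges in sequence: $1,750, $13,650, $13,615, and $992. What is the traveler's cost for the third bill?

$1,072

Claim 1 — $1,750: $1,080 finishes the deductible; $670 goes to coinsurance; coinsurance $670 × 15% = $100.50. Traveler pays $1,180.50; OOP now $1,180.50.
Claim 2 — $13,650: 15% coinsurance on $13,650 = $2,047.50. Traveler owes $2,047.50 (running OOP $3,228).
Claim 3 — $13,615: 15% coinsurance on $13,615 = $2,042.25. Adding that to $3,228 gives $5,270.25, past the $4,300 cap; traveler pays only $4,300 − $3,228 = $1,072.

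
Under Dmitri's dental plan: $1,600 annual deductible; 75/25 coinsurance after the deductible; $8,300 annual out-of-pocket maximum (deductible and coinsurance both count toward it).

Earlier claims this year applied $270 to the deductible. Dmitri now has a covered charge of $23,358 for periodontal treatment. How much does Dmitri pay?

$270 of the $1,600 deductible is already met, leaving $1,330.
The remaining $22,028 (= $23,358 − $1,330) moves to coinsurance.
Patient's 25% share of $22,028 is $5,507.
Patient responsibility before any cap: $1,330 + $5,507 = $6,837.
Cumulative spending $270 + $6,837 = $7,107 stays under the $8,300 maximum.

$6,837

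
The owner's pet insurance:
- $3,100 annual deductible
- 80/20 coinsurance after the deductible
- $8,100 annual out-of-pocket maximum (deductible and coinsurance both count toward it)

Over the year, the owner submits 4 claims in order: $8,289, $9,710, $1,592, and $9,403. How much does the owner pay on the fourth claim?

$1,701.80

Claim 1 — $8,289: $3,100 finishes the deductible; $5,189 goes to coinsurance; 20% of $5,189 = $1,037.80. Cost to owner: $4,137.80. OOP to date $4,137.80.
Claim 2 — $9,710: 20% coinsurance on $9,710 = $1,942. Owner pays $1,942; OOP now $6,079.80.
Claim 3 — $1,592: deductible already satisfied, so owner's share is 20% × $1,592 = $318.40. Owner pays $318.40; OOP now $6,398.20.
Claim 4 — $9,403: deductible met; 20% of $9,403 = $1,880.60. Adding that to $6,398.20 gives $8,278.80, past the $8,100 cap; owner pays only $8,100 − $6,398.20 = $1,701.80.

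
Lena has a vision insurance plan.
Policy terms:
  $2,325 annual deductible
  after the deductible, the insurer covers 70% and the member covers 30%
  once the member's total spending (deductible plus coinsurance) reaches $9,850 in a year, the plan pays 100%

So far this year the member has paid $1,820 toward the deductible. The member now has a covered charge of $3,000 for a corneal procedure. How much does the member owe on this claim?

Remaining deductible: $2,325 − $1,820 = $505.
That leaves $3,000 − $505 = $2,495 for coinsurance.
30% of $2,495 = $748.50 falls to the member.
That puts the member's cost at $505 + $748.50 = $1,253.50 before any cap.
Total out-of-pocket so far would be $1,820 + $1,253.50 = $3,073.50, below the $9,850 cap — no reduction.

$1,253.50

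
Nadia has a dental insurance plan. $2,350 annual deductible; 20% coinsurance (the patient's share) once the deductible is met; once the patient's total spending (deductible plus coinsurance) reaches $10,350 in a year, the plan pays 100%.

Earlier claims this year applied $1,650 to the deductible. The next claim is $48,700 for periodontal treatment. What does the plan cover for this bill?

Remaining deductible: $2,350 − $1,650 = $700.
That leaves $48,700 − $700 = $48,000 for coinsurance.
Coinsurance: $48,000 × 20% = $9,600.
Patient responsibility before any cap: $700 + $9,600 = $10,300.
That would bring total out-of-pocket to $11,950, past the $10,350 cap. The patient is capped at $10,350 − $1,650 = $8,700 on this claim.
The insurer covers the remainder: $48,700 − $8,700 = $40,000.

$40,000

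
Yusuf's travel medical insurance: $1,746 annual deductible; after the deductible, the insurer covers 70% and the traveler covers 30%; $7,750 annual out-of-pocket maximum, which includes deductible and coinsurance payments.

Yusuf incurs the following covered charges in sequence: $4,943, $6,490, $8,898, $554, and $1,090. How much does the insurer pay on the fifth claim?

$827.70

Claim 1 — $4,943: $1,746 finishes the deductible; $3,197 goes to coinsurance; 30% of $3,197 = $959.10. Cost to traveler: $2,705.10. OOP to date $2,705.10. Insurer: $4,943 − $2,705.10 = $2,237.90.
Claim 2 — $6,490: deductible met; 30% of $6,490 = $1,947. Traveler owes $1,947 (running OOP $4,652.10). Insurer: $6,490 − $1,947 = $4,543.
Claim 3 — $8,898: 30% coinsurance on $8,898 = $2,669.40. Traveler pays $2,669.40; OOP now $7,321.50. Insurer: $8,898 − $2,669.40 = $6,228.60.
Claim 4 — $554: 30% coinsurance on $554 = $166.20. Traveler pays $166.20; OOP now $7,487.70. Plan pays $554 − $166.20 = $387.80.
Claim 5 — $1,090: deductible already satisfied, so traveler's share is 30% × $1,090 = $327. OOP would hit $7,814.70 > $7,750, so the cap limits the traveler to $7,750 − $7,487.70 = $262.30. Plan pays $1,090 − $262.30 = $827.70.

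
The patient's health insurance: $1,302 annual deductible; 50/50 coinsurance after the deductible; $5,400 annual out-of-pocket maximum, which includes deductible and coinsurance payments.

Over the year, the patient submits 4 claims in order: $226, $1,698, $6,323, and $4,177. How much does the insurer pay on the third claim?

Bill 1, $226: fully absorbed by the deductible. Patient pays $226; OOP now $226. Plan pays $226 − $226 = $0.
Bill 2, $1,698: deductible takes $1,076, $622 remains; coinsurance $622 × 50% = $311. Patient owes $1,387 (running OOP $1,613). Plan pays $1,698 − $1,387 = $311.
Bill 3, $6,323: 50% coinsurance on $6,323 = $3,161.50. Patient pays $3,161.50; OOP now $4,774.50. Plan pays $6,323 − $3,161.50 = $3,161.50.

$3,161.50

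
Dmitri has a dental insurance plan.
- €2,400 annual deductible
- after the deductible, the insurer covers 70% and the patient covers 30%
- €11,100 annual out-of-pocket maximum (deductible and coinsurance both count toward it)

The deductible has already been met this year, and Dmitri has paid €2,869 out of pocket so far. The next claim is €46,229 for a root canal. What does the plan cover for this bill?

€37,998

The deductible is already satisfied, so the full bill goes to coinsurance.
Patient's 30% share of €46,229 is €13,868.70.
Year-to-date out-of-pocket would reach €2,869 + €13,868.70 = €16,737.70, above the €11,100 maximum, so the patient pays only €11,100 − €2,869 = €8,231.
The plan picks up €46,229 − €8,231 = €37,998.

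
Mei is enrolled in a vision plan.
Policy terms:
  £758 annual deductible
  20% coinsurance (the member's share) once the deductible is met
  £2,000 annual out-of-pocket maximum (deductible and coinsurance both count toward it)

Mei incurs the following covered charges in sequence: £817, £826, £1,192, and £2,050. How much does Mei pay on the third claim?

£238.40

Claim 1 — £817: £758 to deductible, leaving £59; 20% of £59 = £11.80. Cost to member: £769.80. OOP to date £769.80.
Claim 2 — £826: deductible met; 20% of £826 = £165.20. Cost to member: £165.20. OOP to date £935.
Claim 3 — £1,192: 20% coinsurance on £1,192 = £238.40. Member pays £238.40; OOP now £1,173.40.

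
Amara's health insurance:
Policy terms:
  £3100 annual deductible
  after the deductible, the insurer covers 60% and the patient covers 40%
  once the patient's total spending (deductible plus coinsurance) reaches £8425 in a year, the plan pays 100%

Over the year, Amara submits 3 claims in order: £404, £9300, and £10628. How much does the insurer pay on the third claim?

Claim 1 (£404): entire amount goes to the deductible. Cost to patient: £404. OOP to date £404. Insurer: £404 − £404 = £0.
Claim 2 (£9300): £2696 finishes the deductible; £6604 goes to coinsurance; 40% of £6604 = £2641.60. Cost to patient: £5337.60. OOP to date £5741.60. Insurer: £9300 − £5337.60 = £3962.40.
Claim 3 (£10628): 40% coinsurance on £10628 = £4251.20. OOP would hit £9992.80 > £8425, so the cap limits the patient to £8425 − £5741.60 = £2683.40. Plan pays £10628 − £2683.40 = £7944.60.

£7944.60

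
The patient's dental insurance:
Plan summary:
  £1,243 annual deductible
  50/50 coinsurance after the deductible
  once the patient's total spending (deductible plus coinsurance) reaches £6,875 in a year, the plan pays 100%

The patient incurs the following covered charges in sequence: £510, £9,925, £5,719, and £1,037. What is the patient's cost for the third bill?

£1,036

#1 (£510): fully absorbed by the deductible. Patient pays £510; OOP now £510.
#2 (£9,925): deductible takes £733, £9,192 remains; patient's 50% is £4,596. Patient owes £5,329 (running OOP £5,839).
#3 (£5,719): 50% coinsurance on £5,719 = £2,859.50. That would push OOP to £8,698.50, over the £6,875 cap, so patient pays £6,875 − £5,839 = £1,036.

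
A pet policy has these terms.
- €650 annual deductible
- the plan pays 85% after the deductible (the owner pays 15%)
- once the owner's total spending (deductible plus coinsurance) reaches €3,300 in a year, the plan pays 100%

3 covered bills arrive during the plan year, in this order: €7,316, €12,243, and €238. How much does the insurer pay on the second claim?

Bill 1, €7,316: €650 to deductible, leaving €6,666; 15% of €6,666 = €999.90. Owner pays €1,649.90; OOP now €1,649.90. Insurer: €7,316 − €1,649.90 = €5,666.10.
Bill 2, €12,243: 15% coinsurance on €12,243 = €1,836.45. OOP would hit €3,486.35 > €3,300, so the cap limits the owner to €3,300 − €1,649.90 = €1,650.10. Insurer: €12,243 − €1,650.10 = €10,592.90.

€10,592.90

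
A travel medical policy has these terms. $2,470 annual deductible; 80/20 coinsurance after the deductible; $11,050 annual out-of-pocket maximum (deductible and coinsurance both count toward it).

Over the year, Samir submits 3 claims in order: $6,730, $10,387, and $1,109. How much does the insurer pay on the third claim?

$887.20

Bill 1, $6,730: deductible takes $2,470, $4,260 remains; coinsurance $4,260 × 20% = $852. Traveler owes $3,322 (running OOP $3,322). Plan pays $6,730 − $3,322 = $3,408.
Bill 2, $10,387: deductible already satisfied, so traveler's share is 20% × $10,387 = $2,077.40. Cost to traveler: $2,077.40. OOP to date $5,399.40. Insurer: $10,387 − $2,077.40 = $8,309.60.
Bill 3, $1,109: 20% coinsurance on $1,109 = $221.80. Traveler pays $221.80; OOP now $5,621.20. Insurer: $1,109 − $221.80 = $887.20.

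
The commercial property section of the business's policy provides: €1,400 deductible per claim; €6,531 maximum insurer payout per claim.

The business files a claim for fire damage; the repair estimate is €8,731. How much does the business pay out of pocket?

Less the €1,400 deductible: €8,731 − €1,400 = €7,331.
€7,331 exceeds the €6,531 limit, so the insurer pays the limit: €6,531.
The business bears the rest of the original loss: €8,731 − €6,531 = €2,200.

€2,200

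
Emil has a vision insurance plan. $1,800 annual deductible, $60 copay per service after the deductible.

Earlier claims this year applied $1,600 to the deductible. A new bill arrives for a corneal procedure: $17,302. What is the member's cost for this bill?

$260

$1,600 of the $1,800 deductible is already met, leaving $200.
After the $200 deductible portion, $17,302 − $200 = $17,102 is subject to the copay.
Copay on this service: $60.
That puts the member's cost at $200 + $60 = $260.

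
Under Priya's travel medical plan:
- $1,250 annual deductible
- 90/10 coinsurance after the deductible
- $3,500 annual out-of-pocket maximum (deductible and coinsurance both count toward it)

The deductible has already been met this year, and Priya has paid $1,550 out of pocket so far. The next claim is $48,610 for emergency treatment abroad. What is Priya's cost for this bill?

The deductible is already satisfied, so the full bill goes to coinsurance.
Traveler's 10% share of $48,610 is $4,861.
That would bring total out-of-pocket to $6,411, past the $3,500 cap. The traveler is capped at $3,500 − $1,550 = $1,950 on this claim.

$1,950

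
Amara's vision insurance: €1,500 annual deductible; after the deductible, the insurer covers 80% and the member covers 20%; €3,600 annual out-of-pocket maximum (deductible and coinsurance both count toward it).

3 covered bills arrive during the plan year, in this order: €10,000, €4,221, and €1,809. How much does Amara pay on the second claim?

€400

#1 (€10,000): deductible takes €1,500, €8,500 remains; coinsurance €8,500 × 20% = €1,700. Cost to member: €3,200. OOP to date €3,200.
#2 (€4,221): deductible met; 20% of €4,221 = €844.20. That would push OOP to €4,044.20, over the €3,600 cap, so member pays €3,600 − €3,200 = €400.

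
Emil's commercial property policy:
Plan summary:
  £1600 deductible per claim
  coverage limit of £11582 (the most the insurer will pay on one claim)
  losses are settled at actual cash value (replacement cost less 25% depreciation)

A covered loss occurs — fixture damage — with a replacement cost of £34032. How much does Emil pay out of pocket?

£22450

At 25% depreciation, ACV = £34032 − £8508 = £25524.
Less the £1600 deductible: £25524 − £1600 = £23924.
The £11582 per-incident cap binds; insurer pays £11582.
The business bears the rest of the original loss: £34032 − £11582 = £22450.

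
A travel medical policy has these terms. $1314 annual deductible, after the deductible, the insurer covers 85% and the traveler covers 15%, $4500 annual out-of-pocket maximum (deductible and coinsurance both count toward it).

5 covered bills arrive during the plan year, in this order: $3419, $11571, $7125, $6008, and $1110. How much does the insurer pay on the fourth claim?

$5942.15

#1 ($3419): $1314 to deductible, leaving $2105; coinsurance $2105 × 15% = $315.75. Cost to traveler: $1629.75. OOP to date $1629.75. Insurer: $3419 − $1629.75 = $1789.25.
#2 ($11571): 15% coinsurance on $11571 = $1735.65. Cost to traveler: $1735.65. OOP to date $3365.40. Insurer: $11571 − $1735.65 = $9835.35.
#3 ($7125): 15% coinsurance on $7125 = $1068.75. Traveler pays $1068.75; OOP now $4434.15. Insurer: $7125 − $1068.75 = $6056.25.
#4 ($6008): deductible already satisfied, so traveler's share is 15% × $6008 = $901.20. Adding that to $4434.15 gives $5335.35, past the $4500 cap; traveler pays only $4500 − $4434.15 = $65.85. Plan pays $6008 − $65.85 = $5942.15.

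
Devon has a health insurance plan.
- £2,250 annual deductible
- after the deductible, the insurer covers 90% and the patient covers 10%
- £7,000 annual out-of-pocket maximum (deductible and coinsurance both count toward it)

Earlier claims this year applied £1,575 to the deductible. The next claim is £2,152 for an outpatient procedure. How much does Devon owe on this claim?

£822.70

Remaining deductible: £2,250 − £1,575 = £675.
After the £675 deductible portion, £2,152 − £675 = £1,477 is subject to coinsurance.
Coinsurance: £1,477 × 10% = £147.70.
That puts the patient's cost at £675 + £147.70 = £822.70 before any cap.
Cumulative spending £1,575 + £822.70 = £2,397.70 stays under the £7,000 maximum.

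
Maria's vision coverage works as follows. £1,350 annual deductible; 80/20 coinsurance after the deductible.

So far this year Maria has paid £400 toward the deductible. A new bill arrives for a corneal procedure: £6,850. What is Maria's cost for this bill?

£2,130

Remaining deductible: £1,350 − £400 = £950.
The remaining £5,900 (= £6,850 − £950) moves to coinsurance.
Member's 20% share of £5,900 is £1,180.
Member responsibility: £950 + £1,180 = £2,130.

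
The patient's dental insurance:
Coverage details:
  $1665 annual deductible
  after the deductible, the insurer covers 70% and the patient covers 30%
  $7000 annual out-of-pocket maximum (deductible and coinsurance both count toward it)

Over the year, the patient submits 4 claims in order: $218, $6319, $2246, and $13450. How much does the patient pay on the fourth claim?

Claim 1 ($218): entire amount goes to the deductible. Patient pays $218; OOP now $218.
Claim 2 ($6319): $1447 finishes the deductible; $4872 goes to coinsurance; coinsurance $4872 × 30% = $1461.60. Cost to patient: $2908.60. OOP to date $3126.60.
Claim 3 ($2246): deductible met; 30% of $2246 = $673.80. Patient owes $673.80 (running OOP $3800.40).
Claim 4 ($13450): 30% coinsurance on $13450 = $4035. That would push OOP to $7835.40, over the $7000 cap, so patient pays $7000 − $3800.40 = $3199.60.

$3199.60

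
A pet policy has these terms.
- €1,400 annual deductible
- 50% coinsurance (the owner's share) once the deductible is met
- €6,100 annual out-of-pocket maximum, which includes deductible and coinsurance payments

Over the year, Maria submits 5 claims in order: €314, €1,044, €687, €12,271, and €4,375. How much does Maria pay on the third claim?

Claim 1 (€314): all of it applies to the deductible. Owner pays €314; OOP now €314.
Claim 2 (€1,044): entire amount goes to the deductible. Owner pays €1,044; OOP now €1,358.
Claim 3 (€687): €42 to deductible, leaving €645; coinsurance €645 × 50% = €322.50. Owner pays €364.50; OOP now €1,722.50.

€364.50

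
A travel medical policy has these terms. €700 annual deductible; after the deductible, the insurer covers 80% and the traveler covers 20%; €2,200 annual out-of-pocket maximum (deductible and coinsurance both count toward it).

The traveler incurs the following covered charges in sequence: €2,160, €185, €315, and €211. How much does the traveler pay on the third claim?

€63

Bill 1, €2,160: €700 finishes the deductible; €1,460 goes to coinsurance; 20% of €1,460 = €292. Traveler pays €992; OOP now €992.
Bill 2, €185: deductible already satisfied, so traveler's share is 20% × €185 = €37. Cost to traveler: €37. OOP to date €1,029.
Bill 3, €315: deductible met; 20% of €315 = €63. Traveler owes €63 (running OOP €1,092).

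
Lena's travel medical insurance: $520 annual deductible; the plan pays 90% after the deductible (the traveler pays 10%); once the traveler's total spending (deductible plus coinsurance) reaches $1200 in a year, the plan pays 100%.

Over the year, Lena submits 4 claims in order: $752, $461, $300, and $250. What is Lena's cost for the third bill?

$30

#1 ($752): deductible takes $520, $232 remains; traveler's 10% is $23.20. Traveler pays $543.20; OOP now $543.20.
#2 ($461): deductible already satisfied, so traveler's share is 10% × $461 = $46.10. Traveler pays $46.10; OOP now $589.30.
#3 ($300): deductible met; 10% of $300 = $30. Traveler owes $30 (running OOP $619.30).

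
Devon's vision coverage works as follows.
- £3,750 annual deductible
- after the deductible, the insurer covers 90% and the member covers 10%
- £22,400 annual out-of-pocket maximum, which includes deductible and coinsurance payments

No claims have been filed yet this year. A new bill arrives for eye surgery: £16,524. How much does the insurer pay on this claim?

£11,496.60

The full £3,750 deductible is still open; £3,750 of this bill applies to it.
After the £3,750 deductible portion, £16,524 − £3,750 = £12,774 is subject to coinsurance.
Member's 10% share of £12,774 is £1,277.40.
Member responsibility before any cap: £3,750 + £1,277.40 = £5,027.40.
Year-to-date out-of-pocket becomes £0 + £5,027.40 = £5,027.40, still under the £22,400 maximum, so no cap applies.
Insurer pays the balance: £16,524 − £5,027.40 = £11,496.60.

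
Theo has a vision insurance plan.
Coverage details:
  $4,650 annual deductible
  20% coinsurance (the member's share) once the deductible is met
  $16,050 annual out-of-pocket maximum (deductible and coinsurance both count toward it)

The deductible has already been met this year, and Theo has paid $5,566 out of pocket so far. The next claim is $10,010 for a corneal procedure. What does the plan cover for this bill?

$8,008

With the deductible met, the entire $10,010 is subject to coinsurance.
Coinsurance: $10,010 × 20% = $2,002.
Total out-of-pocket so far would be $5,566 + $2,002 = $7,568, below the $16,050 cap — no reduction.
Insurer pays the balance: $10,010 − $2,002 = $8,008.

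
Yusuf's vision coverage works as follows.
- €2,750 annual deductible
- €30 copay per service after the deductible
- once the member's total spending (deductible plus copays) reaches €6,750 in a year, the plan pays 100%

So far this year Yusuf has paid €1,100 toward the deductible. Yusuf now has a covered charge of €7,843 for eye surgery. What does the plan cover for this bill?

Remaining deductible: €2,750 − €1,100 = €1,650.
That leaves €7,843 − €1,650 = €6,193 for the copay.
Copay on this service: €30.
That puts the member's cost at €1,650 + €30 = €1,680 before any cap.
Year-to-date out-of-pocket becomes €1,100 + €1,680 = €2,780, still under the €6,750 maximum, so no cap applies.
The insurer covers the remainder: €7,843 − €1,680 = €6,163.

€6,163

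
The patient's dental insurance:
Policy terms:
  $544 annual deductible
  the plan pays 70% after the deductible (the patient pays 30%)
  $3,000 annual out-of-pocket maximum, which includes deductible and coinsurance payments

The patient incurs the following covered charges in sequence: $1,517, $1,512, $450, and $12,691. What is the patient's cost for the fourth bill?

Claim 1 ($1,517): $544 finishes the deductible; $973 goes to coinsurance; patient's 30% is $291.90. Cost to patient: $835.90. OOP to date $835.90.
Claim 2 ($1,512): deductible met; 30% of $1,512 = $453.60. Patient pays $453.60; OOP now $1,289.50.
Claim 3 ($450): deductible met; 30% of $450 = $135. Patient owes $135 (running OOP $1,424.50).
Claim 4 ($12,691): deductible already satisfied, so patient's share is 30% × $12,691 = $3,807.30. OOP would hit $5,231.80 > $3,000, so the cap limits the patient to $3,000 − $1,424.50 = $1,575.50.

$1,575.50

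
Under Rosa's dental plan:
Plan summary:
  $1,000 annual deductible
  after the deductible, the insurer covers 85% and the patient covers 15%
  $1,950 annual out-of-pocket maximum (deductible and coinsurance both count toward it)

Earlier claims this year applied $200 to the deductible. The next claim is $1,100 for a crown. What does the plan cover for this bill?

Remaining deductible: $1,000 − $200 = $800.
After the $800 deductible portion, $1,100 − $800 = $300 is subject to coinsurance.
15% of $300 = $45 falls to the patient.
Patient responsibility before any cap: $800 + $45 = $845.
Total out-of-pocket so far would be $200 + $845 = $1,045, below the $1,950 cap — no reduction.
The plan picks up $1,100 − $845 = $255.

$255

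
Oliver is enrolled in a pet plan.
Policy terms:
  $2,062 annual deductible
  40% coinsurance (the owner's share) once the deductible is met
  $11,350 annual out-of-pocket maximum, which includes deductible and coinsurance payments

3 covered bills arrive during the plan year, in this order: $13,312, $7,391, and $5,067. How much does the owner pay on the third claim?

Claim 1 — $13,312: $2,062 to deductible, leaving $11,250; 40% of $11,250 = $4,500. Owner pays $6,562; OOP now $6,562.
Claim 2 — $7,391: 40% coinsurance on $7,391 = $2,956.40. Owner owes $2,956.40 (running OOP $9,518.40).
Claim 3 — $5,067: 40% coinsurance on $5,067 = $2,026.80. That would push OOP to $11,545.20, over the $11,350 cap, so owner pays $11,350 − $9,518.40 = $1,831.60.

$1,831.60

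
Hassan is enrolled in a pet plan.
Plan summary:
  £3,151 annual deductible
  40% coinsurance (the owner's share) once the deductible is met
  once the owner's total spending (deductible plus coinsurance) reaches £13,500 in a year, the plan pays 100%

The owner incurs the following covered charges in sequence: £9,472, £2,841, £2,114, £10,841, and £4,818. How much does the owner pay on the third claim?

#1 (£9,472): £3,151 finishes the deductible; £6,321 goes to coinsurance; coinsurance £6,321 × 40% = £2,528.40. Cost to owner: £5,679.40. OOP to date £5,679.40.
#2 (£2,841): deductible met; 40% of £2,841 = £1,136.40. Cost to owner: £1,136.40. OOP to date £6,815.80.
#3 (£2,114): 40% coinsurance on £2,114 = £845.60. Owner pays £845.60; OOP now £7,661.40.

£845.60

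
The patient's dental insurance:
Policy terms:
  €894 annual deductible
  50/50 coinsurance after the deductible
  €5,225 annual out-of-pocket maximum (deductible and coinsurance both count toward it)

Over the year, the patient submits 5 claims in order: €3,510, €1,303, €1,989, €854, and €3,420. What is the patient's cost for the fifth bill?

€950

#1 (€3,510): deductible takes €894, €2,616 remains; coinsurance €2,616 × 50% = €1,308. Patient pays €2,202; OOP now €2,202.
#2 (€1,303): 50% coinsurance on €1,303 = €651.50. Patient pays €651.50; OOP now €2,853.50.
#3 (€1,989): deductible already satisfied, so patient's share is 50% × €1,989 = €994.50. Patient pays €994.50; OOP now €3,848.
#4 (€854): 50% coinsurance on €854 = €427. Patient pays €427; OOP now €4,275.
#5 (€3,420): deductible already satisfied, so patient's share is 50% × €3,420 = €1,710. OOP would hit €5,985 > €5,225, so the cap limits the patient to €5,225 − €4,275 = €950.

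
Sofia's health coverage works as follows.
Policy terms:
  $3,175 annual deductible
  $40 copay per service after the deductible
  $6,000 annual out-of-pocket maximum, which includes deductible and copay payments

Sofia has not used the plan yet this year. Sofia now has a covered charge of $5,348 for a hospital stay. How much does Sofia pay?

$3,215

The full $3,175 deductible is still open; $3,175 of this bill applies to it.
The remaining $2,173 (= $5,348 − $3,175) moves to the copay.
Copay on this service: $40.
Patient responsibility before any cap: $3,175 + $40 = $3,215.
Total out-of-pocket so far would be $0 + $3,215 = $3,215, below the $6,000 cap — no reduction.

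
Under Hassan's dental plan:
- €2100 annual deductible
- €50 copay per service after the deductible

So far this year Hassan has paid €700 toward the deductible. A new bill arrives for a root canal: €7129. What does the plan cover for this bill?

Remaining deductible: €2100 − €700 = €1400.
After the €1400 deductible portion, €7129 − €1400 = €5729 is subject to the copay.
Copay on this service: €50.
Patient responsibility: €1400 + €50 = €1450.
Insurer pays the balance: €7129 − €1450 = €5679.

€5679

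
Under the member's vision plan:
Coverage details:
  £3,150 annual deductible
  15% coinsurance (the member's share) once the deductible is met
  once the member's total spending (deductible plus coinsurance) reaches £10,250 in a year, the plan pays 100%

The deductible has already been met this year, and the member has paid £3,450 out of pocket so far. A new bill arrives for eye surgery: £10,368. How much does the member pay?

The deductible is already satisfied, so the full bill goes to coinsurance.
15% of £10,368 = £1,555.20 falls to the member.
Cumulative spending £3,450 + £1,555.20 = £5,005.20 stays under the £10,250 maximum.

£1,555.20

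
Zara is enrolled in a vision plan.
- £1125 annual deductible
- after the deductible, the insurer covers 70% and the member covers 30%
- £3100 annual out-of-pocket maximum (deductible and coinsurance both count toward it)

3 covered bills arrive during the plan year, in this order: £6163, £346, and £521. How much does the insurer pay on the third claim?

£364.70

#1 (£6163): £1125 finishes the deductible; £5038 goes to coinsurance; 30% of £5038 = £1511.40. Member owes £2636.40 (running OOP £2636.40). Insurer: £6163 − £2636.40 = £3526.60.
#2 (£346): 30% coinsurance on £346 = £103.80. Cost to member: £103.80. OOP to date £2740.20. Insurer: £346 − £103.80 = £242.20.
#3 (£521): 30% coinsurance on £521 = £156.30. Member owes £156.30 (running OOP £2896.50). Plan pays £521 − £156.30 = £364.70.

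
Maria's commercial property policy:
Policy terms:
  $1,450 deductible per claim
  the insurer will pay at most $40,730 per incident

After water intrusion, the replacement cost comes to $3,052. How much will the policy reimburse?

Less the $1,450 deductible: $3,052 − $1,450 = $1,602.
$1,602 is within the $40,730 limit, so the insurer pays $1,602.

$1,602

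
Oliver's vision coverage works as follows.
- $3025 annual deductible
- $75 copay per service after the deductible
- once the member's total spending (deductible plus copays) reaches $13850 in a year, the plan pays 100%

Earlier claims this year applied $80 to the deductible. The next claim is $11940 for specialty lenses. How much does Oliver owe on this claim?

Remaining deductible: $3025 − $80 = $2945.
The remaining $8995 (= $11940 − $2945) moves to the copay.
Copay on this service: $75.
That puts the member's cost at $2945 + $75 = $3020 before any cap.
Year-to-date out-of-pocket becomes $80 + $3020 = $3100, still under the $13850 maximum, so no cap applies.

$3020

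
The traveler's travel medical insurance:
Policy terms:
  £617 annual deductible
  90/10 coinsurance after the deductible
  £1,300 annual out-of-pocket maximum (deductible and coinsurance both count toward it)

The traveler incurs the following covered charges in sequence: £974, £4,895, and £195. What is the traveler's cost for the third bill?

#1 (£974): £617 to deductible, leaving £357; 10% of £357 = £35.70. Traveler owes £652.70 (running OOP £652.70).
#2 (£4,895): 10% coinsurance on £4,895 = £489.50. Traveler owes £489.50 (running OOP £1,142.20).
#3 (£195): 10% coinsurance on £195 = £19.50. Traveler pays £19.50; OOP now £1,161.70.

£19.50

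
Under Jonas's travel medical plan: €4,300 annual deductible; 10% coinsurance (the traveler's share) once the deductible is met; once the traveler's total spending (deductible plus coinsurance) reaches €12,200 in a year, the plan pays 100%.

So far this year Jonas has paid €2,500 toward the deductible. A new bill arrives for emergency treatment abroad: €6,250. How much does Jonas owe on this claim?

€2,245

Deductible still to meet: €4,300 − €2,500 = €1,800.
After the €1,800 deductible portion, €6,250 − €1,800 = €4,450 is subject to coinsurance.
10% of €4,450 = €445 falls to the traveler.
Traveler responsibility before any cap: €1,800 + €445 = €2,245.
Year-to-date out-of-pocket becomes €2,500 + €2,245 = €4,745, still under the €12,200 maximum, so no cap applies.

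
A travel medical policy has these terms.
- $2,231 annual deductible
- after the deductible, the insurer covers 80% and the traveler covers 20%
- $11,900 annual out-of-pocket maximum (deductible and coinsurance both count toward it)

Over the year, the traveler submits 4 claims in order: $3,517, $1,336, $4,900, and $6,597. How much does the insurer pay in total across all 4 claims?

$11,295.20

#1 ($3,517): $2,231 to deductible, leaving $1,286; coinsurance $1,286 × 20% = $257.20. Cost to traveler: $2,488.20. OOP to date $2,488.20. Insurer: $3,517 − $2,488.20 = $1,028.80.
#2 ($1,336): deductible met; 20% of $1,336 = $267.20. Traveler owes $267.20 (running OOP $2,755.40). Insurer: $1,336 − $267.20 = $1,068.80.
#3 ($4,900): 20% coinsurance on $4,900 = $980. Cost to traveler: $980. OOP to date $3,735.40. Plan pays $4,900 − $980 = $3,920.
#4 ($6,597): deductible met; 20% of $6,597 = $1,319.40. Traveler pays $1,319.40; OOP now $5,054.80. Plan pays $6,597 − $1,319.40 = $5,277.60.
Insurer total: $1,028.80 + $1,068.80 + $3,920 + $5,277.60 = $11,295.20.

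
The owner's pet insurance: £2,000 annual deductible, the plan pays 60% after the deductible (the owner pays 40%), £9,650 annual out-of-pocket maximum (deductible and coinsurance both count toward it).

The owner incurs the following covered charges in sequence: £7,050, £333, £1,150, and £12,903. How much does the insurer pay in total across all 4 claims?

#1 (£7,050): £2,000 to deductible, leaving £5,050; owner's 40% is £2,020. Cost to owner: £4,020. OOP to date £4,020. Plan pays £7,050 − £4,020 = £3,030.
#2 (£333): 40% coinsurance on £333 = £133.20. Owner pays £133.20; OOP now £4,153.20. Insurer: £333 − £133.20 = £199.80.
#3 (£1,150): deductible met; 40% of £1,150 = £460. Cost to owner: £460. OOP to date £4,613.20. Plan pays £1,150 − £460 = £690.
#4 (£12,903): deductible already satisfied, so owner's share is 40% × £12,903 = £5,161.20. OOP would hit £9,774.40 > £9,650, so the cap limits the owner to £9,650 − £4,613.20 = £5,036.80. Plan pays £12,903 − £5,036.80 = £7,866.20.
Insurer total = bills − owner's total = £21,436 − £9,650 = £11,786.

£11,786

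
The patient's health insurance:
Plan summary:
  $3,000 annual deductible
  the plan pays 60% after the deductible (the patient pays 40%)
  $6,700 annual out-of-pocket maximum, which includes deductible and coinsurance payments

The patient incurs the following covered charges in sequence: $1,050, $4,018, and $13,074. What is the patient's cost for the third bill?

$2,872.80

#1 ($1,050): entire amount goes to the deductible. Cost to patient: $1,050. OOP to date $1,050.
#2 ($4,018): $1,950 finishes the deductible; $2,068 goes to coinsurance; 40% of $2,068 = $827.20. Patient pays $2,777.20; OOP now $3,827.20.
#3 ($13,074): 40% coinsurance on $13,074 = $5,229.60. Adding that to $3,827.20 gives $9,056.80, past the $6,700 cap; patient pays only $6,700 − $3,827.20 = $2,872.80.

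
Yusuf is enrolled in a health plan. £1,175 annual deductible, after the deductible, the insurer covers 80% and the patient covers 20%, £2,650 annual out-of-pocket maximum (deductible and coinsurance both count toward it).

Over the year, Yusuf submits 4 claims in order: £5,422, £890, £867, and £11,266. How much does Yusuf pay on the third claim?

£173.40

Claim 1 — £5,422: £1,175 to deductible, leaving £4,247; coinsurance £4,247 × 20% = £849.40. Cost to patient: £2,024.40. OOP to date £2,024.40.
Claim 2 — £890: deductible met; 20% of £890 = £178. Patient owes £178 (running OOP £2,202.40).
Claim 3 — £867: 20% coinsurance on £867 = £173.40. Patient owes £173.40 (running OOP £2,375.80).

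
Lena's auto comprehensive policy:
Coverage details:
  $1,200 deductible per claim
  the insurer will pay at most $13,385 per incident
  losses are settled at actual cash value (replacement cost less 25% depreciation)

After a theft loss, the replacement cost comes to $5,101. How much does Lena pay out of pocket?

At 25% depreciation, ACV = $5,101 − $1,275.25 = $3,825.75.
Subtract the deductible: $3,825.75 − $1,200 = $2,625.75.
$2,625.75 ≤ $13,385, so the limit doesn't bind; insurer pays $2,625.75.
The policyholder bears the rest of the original loss: $5,101 − $2,625.75 = $2,475.25.

$2,475.25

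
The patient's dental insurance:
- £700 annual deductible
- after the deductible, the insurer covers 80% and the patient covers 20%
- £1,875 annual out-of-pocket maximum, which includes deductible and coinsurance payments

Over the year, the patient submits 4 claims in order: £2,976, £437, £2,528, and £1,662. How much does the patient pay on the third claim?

£505.60

#1 (£2,976): £700 finishes the deductible; £2,276 goes to coinsurance; 20% of £2,276 = £455.20. Cost to patient: £1,155.20. OOP to date £1,155.20.
#2 (£437): deductible already satisfied, so patient's share is 20% × £437 = £87.40. Patient owes £87.40 (running OOP £1,242.60).
#3 (£2,528): deductible met; 20% of £2,528 = £505.60. Patient pays £505.60; OOP now £1,748.20.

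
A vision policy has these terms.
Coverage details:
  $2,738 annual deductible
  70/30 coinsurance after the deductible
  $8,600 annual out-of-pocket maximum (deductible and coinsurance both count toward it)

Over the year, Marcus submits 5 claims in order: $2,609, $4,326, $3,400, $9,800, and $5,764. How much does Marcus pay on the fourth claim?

$2,940

Bill 1, $2,609: all of it applies to the deductible. Member pays $2,609; OOP now $2,609.
Bill 2, $4,326: deductible takes $129, $4,197 remains; 30% of $4,197 = $1,259.10. Cost to member: $1,388.10. OOP to date $3,997.10.
Bill 3, $3,400: 30% coinsurance on $3,400 = $1,020. Cost to member: $1,020. OOP to date $5,017.10.
Bill 4, $9,800: deductible met; 30% of $9,800 = $2,940. Cost to member: $2,940. OOP to date $7,957.10.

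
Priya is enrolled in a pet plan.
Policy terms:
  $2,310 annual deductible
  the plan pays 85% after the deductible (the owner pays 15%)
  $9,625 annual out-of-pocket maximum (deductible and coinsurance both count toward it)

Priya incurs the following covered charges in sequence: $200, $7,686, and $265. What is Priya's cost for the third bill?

#1 ($200): fully absorbed by the deductible. Owner pays $200; OOP now $200.
#2 ($7,686): deductible takes $2,110, $5,576 remains; coinsurance $5,576 × 15% = $836.40. Cost to owner: $2,946.40. OOP to date $3,146.40.
#3 ($265): 15% coinsurance on $265 = $39.75. Owner pays $39.75; OOP now $3,186.15.

$39.75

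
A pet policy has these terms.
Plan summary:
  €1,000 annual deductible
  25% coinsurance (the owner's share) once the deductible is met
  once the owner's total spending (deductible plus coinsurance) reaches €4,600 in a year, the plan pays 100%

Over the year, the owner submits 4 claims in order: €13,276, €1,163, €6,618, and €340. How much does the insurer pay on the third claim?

€6,377.75

Claim 1 (€13,276): deductible takes €1,000, €12,276 remains; 25% of €12,276 = €3,069. Cost to owner: €4,069. OOP to date €4,069. Insurer: €13,276 − €4,069 = €9,207.
Claim 2 (€1,163): 25% coinsurance on €1,163 = €290.75. Owner owes €290.75 (running OOP €4,359.75). Plan pays €1,163 − €290.75 = €872.25.
Claim 3 (€6,618): deductible already satisfied, so owner's share is 25% × €6,618 = €1,654.50. Adding that to €4,359.75 gives €6,014.25, past the €4,600 cap; owner pays only €4,600 − €4,359.75 = €240.25. Insurer: €6,618 − €240.25 = €6,377.75.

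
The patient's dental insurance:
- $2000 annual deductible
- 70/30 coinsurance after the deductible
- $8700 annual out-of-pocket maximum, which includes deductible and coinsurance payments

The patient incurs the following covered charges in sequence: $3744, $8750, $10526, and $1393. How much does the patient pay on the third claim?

Bill 1, $3744: $2000 to deductible, leaving $1744; patient's 30% is $523.20. Patient pays $2523.20; OOP now $2523.20.
Bill 2, $8750: 30% coinsurance on $8750 = $2625. Patient owes $2625 (running OOP $5148.20).
Bill 3, $10526: deductible already satisfied, so patient's share is 30% × $10526 = $3157.80. Cost to patient: $3157.80. OOP to date $8306.

$3157.80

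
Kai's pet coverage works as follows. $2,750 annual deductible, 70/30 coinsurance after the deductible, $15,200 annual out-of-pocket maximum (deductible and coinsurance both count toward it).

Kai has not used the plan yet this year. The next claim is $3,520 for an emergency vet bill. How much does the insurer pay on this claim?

Nothing has been paid toward the $2,750 deductible, so the first $2,750 of this charge is applied there.
The remaining $770 (= $3,520 − $2,750) moves to coinsurance.
30% of $770 = $231 falls to the owner.
Owner responsibility before any cap: $2,750 + $231 = $2,981.
Total out-of-pocket so far would be $0 + $2,981 = $2,981, below the $15,200 cap — no reduction.
Insurer pays the balance: $3,520 − $2,981 = $539.

$539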